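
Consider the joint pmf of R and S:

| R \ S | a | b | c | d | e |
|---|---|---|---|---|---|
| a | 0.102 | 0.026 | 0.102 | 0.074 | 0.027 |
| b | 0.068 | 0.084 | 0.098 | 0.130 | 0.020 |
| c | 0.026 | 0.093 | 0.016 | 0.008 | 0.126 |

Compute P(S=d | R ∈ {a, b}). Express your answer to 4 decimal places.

P(R=a) = 0.102 + 0.026 + 0.102 + 0.074 + 0.027 = 0.331.
P(R=b) = 0.068 + 0.084 + 0.098 + 0.130 + 0.020 = 0.400.
P(R ∈ {a, b}) = 0.331 + 0.400 = 0.731; P(S=d, R ∈ {a, b}) = 0.074 + 0.130 = 0.204.
P(S=d | R ∈ {a, b}) = 0.204/0.731 = 0.2791.

0.2791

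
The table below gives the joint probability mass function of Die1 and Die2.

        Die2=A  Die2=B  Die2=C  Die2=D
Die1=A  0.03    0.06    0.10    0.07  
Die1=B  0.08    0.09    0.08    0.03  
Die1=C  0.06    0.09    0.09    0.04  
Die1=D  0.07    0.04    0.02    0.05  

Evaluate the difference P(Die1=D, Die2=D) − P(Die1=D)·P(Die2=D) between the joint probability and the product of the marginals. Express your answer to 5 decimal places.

0.01580

P(Die1=D) = 0.07 + 0.04 + 0.02 + 0.05 = 0.18.
P(Die2=D) = 0.07 + 0.03 + 0.04 + 0.05 = 0.19.
P(Die1=D, Die2=D) − P(Die1=D)P(Die2=D) = 0.05 − 0.18×0.19 = 0.01580.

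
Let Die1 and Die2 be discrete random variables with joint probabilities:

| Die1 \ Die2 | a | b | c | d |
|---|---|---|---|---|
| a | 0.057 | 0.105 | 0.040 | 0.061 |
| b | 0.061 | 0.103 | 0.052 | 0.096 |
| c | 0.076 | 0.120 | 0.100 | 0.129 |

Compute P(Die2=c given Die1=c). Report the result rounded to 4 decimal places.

0.2353

P(Die1=c) = 0.076 + 0.120 + 0.100 + 0.129 = 0.425.
P(Die2=c | Die1=c) = 0.100/0.425 = 0.2353.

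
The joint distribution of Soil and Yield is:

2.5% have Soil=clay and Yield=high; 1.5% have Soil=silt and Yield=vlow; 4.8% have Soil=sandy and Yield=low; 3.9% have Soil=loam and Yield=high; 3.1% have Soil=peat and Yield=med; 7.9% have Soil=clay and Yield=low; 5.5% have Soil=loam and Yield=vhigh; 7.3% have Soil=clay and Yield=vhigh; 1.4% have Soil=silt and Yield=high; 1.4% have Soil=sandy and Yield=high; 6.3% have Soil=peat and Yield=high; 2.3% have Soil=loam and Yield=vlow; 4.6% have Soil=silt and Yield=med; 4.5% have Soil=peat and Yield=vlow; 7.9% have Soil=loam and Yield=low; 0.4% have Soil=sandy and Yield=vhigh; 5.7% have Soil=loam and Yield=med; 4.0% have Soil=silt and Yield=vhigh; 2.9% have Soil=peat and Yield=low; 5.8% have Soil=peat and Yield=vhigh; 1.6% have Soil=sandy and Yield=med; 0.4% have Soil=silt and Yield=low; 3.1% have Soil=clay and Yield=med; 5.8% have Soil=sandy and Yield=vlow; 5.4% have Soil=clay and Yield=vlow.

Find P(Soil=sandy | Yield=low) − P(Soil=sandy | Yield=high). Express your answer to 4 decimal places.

P(Yield=low) = 0.048 + 0.079 + 0.079 + 0.004 + 0.029 = 0.239; P(Soil=sandy | Yield=low) = 0.048/0.239 = 0.20084.
P(Yield=high) = 0.014 + 0.039 + 0.025 + 0.014 + 0.063 = 0.155; P(Soil=sandy | Yield=high) = 0.014/0.155 = 0.09032.
Difference = 0.1105.

0.1105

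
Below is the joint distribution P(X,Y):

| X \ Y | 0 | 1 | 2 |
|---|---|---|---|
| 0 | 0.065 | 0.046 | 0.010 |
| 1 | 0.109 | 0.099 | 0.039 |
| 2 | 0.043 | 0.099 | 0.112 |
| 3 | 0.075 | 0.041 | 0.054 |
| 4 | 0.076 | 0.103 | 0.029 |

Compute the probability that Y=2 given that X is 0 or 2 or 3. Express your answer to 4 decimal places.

0.3229

P(X=0) = 0.065 + 0.046 + 0.010 = 0.121.
P(X=2) = 0.043 + 0.099 + 0.112 = 0.254.
P(X=3) = 0.075 + 0.041 + 0.054 = 0.170.
P(X ∈ {0, 2, 3}) = 0.121 + 0.254 + 0.170 = 0.545; P(Y=2, X ∈ {0, 2, 3}) = 0.010 + 0.112 + 0.054 = 0.176.
P(Y=2 | X ∈ {0, 2, 3}) = 0.176/0.545 = 0.3229.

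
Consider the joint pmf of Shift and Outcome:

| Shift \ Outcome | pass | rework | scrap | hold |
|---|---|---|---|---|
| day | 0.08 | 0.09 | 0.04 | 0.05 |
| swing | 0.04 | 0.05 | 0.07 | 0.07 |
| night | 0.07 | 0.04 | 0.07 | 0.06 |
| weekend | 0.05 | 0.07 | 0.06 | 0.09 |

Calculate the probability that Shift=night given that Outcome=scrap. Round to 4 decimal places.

P(Outcome=scrap) = 0.04 + 0.07 + 0.07 + 0.06 = 0.24.
P(Shift=night | Outcome=scrap) = 0.07/0.24 = 0.2917.

0.2917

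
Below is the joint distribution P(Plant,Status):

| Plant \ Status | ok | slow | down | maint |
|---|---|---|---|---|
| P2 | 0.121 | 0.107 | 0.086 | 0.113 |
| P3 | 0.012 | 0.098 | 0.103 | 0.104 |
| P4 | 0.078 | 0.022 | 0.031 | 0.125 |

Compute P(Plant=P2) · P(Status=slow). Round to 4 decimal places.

0.0969

P(Plant=P2) = 0.121 + 0.107 + 0.086 + 0.113 = 0.427.
P(Status=slow) = 0.107 + 0.098 + 0.022 = 0.227.
Product: 0.427 × 0.227 = 0.0969.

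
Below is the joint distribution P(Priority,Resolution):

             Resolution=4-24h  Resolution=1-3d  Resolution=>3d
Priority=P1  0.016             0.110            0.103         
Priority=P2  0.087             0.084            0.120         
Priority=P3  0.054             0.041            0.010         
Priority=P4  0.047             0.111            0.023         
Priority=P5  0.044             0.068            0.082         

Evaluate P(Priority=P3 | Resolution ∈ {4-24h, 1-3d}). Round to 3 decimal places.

0.144

P(Resolution=4-24h) = 0.016 + 0.087 + 0.054 + 0.047 + 0.044 = 0.248.
P(Resolution=1-3d) = 0.110 + 0.084 + 0.041 + 0.111 + 0.068 = 0.414.
P(Resolution ∈ {4-24h, 1-3d}) = 0.248 + 0.414 = 0.662; P(Priority=P3, Resolution ∈ {4-24h, 1-3d}) = 0.054 + 0.041 = 0.095.
P(Priority=P3 | Resolution ∈ {4-24h, 1-3d}) = 0.095/0.662 = 0.144.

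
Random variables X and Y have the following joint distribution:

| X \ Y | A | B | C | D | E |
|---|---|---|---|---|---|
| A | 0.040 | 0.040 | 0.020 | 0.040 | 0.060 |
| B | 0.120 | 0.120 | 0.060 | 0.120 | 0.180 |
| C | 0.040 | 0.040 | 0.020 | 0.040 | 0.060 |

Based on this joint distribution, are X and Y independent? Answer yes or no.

yes

Every cell satisfies P(X,Y) = P(X)·P(Y). For instance P(X=C) = 0.200, P(Y=A) = 0.200, and 0.200×0.200 = 0.040 matches the joint entry. So X and Y are independent.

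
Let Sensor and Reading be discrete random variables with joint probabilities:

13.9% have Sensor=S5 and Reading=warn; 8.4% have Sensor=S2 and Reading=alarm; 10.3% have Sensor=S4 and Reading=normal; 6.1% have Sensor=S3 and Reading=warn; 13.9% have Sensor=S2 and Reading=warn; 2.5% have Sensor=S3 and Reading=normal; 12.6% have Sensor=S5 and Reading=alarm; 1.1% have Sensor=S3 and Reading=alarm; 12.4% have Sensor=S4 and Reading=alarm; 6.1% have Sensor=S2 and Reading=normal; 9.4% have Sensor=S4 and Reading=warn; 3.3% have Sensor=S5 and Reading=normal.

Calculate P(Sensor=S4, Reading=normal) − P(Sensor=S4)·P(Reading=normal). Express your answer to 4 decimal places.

0.0317

P(Sensor=S4) = 0.103 + 0.094 + 0.124 = 0.321.
P(Reading=normal) = 0.061 + 0.025 + 0.103 + 0.033 = 0.222.
P(Sensor=S4, Reading=normal) − P(Sensor=S4)P(Reading=normal) = 0.103 − 0.321×0.222 = 0.0317.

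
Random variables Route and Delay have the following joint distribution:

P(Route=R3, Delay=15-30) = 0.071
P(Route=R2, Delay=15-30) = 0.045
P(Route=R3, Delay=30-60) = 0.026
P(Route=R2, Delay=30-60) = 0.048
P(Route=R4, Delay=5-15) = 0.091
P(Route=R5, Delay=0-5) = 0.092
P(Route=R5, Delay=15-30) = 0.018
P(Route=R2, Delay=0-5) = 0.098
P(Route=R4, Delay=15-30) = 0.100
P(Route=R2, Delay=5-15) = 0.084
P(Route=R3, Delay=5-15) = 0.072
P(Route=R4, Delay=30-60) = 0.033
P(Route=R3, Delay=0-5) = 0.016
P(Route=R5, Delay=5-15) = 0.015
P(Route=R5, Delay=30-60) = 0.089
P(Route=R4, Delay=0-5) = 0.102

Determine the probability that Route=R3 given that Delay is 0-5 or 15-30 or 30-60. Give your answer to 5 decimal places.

0.15312

P(Delay=0-5) = 0.098 + 0.016 + 0.102 + 0.092 = 0.308.
P(Delay=15-30) = 0.045 + 0.071 + 0.100 + 0.018 = 0.234.
P(Delay=30-60) = 0.048 + 0.026 + 0.033 + 0.089 = 0.196.
P(Delay ∈ {0-5, 15-30, 30-60}) = 0.308 + 0.234 + 0.196 = 0.738; P(Route=R3, Delay ∈ {0-5, 15-30, 30-60}) = 0.016 + 0.071 + 0.026 = 0.113.
P(Route=R3 | Delay ∈ {0-5, 15-30, 30-60}) = 0.113/0.738 = 0.15312.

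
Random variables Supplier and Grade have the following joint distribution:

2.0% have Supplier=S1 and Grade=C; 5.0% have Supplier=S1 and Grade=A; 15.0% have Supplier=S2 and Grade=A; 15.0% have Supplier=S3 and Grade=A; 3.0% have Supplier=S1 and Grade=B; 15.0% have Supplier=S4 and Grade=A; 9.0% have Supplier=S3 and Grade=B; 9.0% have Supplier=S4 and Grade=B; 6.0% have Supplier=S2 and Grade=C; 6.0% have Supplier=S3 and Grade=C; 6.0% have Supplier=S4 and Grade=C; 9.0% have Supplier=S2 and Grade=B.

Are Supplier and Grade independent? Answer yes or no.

Every cell satisfies P(Supplier,Grade) = P(Supplier)·P(Grade). For instance P(Supplier=S3) = 0.300, P(Grade=A) = 0.500, and 0.300×0.500 = 0.150 matches the joint entry. So Supplier and Grade are independent.

yes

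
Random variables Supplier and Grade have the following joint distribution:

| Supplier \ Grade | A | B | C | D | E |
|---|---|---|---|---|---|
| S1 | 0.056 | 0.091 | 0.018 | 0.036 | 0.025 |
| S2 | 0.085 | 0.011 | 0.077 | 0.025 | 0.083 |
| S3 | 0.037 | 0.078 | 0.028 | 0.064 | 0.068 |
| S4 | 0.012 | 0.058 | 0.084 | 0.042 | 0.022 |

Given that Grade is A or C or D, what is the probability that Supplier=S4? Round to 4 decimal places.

0.2447

P(Grade=A) = 0.056 + 0.085 + 0.037 + 0.012 = 0.190.
P(Grade=C) = 0.018 + 0.077 + 0.028 + 0.084 = 0.207.
P(Grade=D) = 0.036 + 0.025 + 0.064 + 0.042 = 0.167.
P(Grade ∈ {A, C, D}) = 0.190 + 0.207 + 0.167 = 0.564; P(Supplier=S4, Grade ∈ {A, C, D}) = 0.012 + 0.084 + 0.042 = 0.138.
P(Supplier=S4 | Grade ∈ {A, C, D}) = 0.138/0.564 = 0.2447.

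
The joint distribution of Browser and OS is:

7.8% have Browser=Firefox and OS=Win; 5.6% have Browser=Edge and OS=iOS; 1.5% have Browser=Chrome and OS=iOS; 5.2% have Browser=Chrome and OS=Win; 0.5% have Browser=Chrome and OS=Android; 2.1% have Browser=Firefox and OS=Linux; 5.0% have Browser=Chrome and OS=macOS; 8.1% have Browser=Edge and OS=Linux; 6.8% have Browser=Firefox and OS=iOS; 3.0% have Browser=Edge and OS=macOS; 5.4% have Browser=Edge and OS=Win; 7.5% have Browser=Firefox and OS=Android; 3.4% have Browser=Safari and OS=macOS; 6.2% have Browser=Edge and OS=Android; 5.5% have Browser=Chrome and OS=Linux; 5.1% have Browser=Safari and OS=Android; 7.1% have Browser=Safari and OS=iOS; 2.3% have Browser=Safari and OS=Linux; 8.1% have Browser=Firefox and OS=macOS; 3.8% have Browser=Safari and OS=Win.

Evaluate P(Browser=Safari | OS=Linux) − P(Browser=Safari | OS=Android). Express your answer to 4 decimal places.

-0.1365

P(OS=Linux) = 0.055 + 0.021 + 0.023 + 0.081 = 0.180; P(Browser=Safari | OS=Linux) = 0.023/0.180 = 0.12778.
P(OS=Android) = 0.005 + 0.075 + 0.051 + 0.062 = 0.193; P(Browser=Safari | OS=Android) = 0.051/0.193 = 0.26425.
Difference = -0.1365.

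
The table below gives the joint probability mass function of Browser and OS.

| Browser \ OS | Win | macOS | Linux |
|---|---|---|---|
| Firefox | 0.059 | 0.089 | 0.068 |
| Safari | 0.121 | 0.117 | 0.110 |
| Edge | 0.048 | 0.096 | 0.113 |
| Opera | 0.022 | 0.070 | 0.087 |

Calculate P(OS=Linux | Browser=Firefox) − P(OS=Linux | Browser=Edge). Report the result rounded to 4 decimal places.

-0.1249

P(Browser=Firefox) = 0.059 + 0.089 + 0.068 = 0.216; P(OS=Linux | Browser=Firefox) = 0.068/0.216 = 0.31481.
P(Browser=Edge) = 0.048 + 0.096 + 0.113 = 0.257; P(OS=Linux | Browser=Edge) = 0.113/0.257 = 0.43969.
Difference = -0.1249.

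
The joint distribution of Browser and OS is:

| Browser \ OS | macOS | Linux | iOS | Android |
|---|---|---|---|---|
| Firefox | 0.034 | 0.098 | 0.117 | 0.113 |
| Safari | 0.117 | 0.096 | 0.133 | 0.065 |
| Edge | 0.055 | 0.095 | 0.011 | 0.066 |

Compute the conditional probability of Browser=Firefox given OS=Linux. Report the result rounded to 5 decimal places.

P(OS=Linux) = 0.098 + 0.096 + 0.095 = 0.289.
P(Browser=Firefox | OS=Linux) = 0.098/0.289 = 0.33910.

0.33910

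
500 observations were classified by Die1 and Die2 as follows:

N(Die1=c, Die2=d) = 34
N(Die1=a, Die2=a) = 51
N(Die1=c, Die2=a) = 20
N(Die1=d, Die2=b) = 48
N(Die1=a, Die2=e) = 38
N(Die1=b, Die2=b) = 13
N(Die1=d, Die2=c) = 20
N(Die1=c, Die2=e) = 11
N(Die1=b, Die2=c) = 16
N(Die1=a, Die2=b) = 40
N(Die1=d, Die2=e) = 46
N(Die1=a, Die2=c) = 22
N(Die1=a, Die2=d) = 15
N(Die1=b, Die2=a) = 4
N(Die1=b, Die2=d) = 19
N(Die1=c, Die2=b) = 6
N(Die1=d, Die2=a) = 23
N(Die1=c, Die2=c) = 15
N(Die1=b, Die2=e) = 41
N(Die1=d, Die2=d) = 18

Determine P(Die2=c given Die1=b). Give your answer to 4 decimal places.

0.1720

Total with Die1=b: 4 + 13 + 16 + 19 + 41 = 93.
P(Die2=c | Die1=b) = 16/93 = 0.1720.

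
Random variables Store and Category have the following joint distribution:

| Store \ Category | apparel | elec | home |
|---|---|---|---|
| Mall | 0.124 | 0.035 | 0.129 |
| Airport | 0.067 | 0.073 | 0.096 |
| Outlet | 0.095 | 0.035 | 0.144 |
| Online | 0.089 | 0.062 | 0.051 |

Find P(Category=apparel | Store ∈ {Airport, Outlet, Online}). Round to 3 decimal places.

0.353

P(Store=Airport) = 0.067 + 0.073 + 0.096 = 0.236.
P(Store=Outlet) = 0.095 + 0.035 + 0.144 = 0.274.
P(Store=Online) = 0.089 + 0.062 + 0.051 = 0.202.
P(Store ∈ {Airport, Outlet, Online}) = 0.236 + 0.274 + 0.202 = 0.712; P(Category=apparel, Store ∈ {Airport, Outlet, Online}) = 0.067 + 0.095 + 0.089 = 0.251.
P(Category=apparel | Store ∈ {Airport, Outlet, Online}) = 0.251/0.712 = 0.353.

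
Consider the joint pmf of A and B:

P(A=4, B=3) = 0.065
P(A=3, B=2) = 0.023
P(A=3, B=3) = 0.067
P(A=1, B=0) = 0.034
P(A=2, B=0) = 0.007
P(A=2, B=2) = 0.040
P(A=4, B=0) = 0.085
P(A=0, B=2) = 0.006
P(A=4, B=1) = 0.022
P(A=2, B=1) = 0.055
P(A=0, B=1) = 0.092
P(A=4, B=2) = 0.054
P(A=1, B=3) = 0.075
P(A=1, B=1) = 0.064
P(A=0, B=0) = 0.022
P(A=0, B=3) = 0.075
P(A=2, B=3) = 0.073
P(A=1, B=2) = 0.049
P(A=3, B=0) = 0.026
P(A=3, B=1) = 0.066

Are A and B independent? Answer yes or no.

no

P(A=4) = 0.226 and P(B=0) = 0.174, so their product is 0.03932, but P(A=4, B=0) = 0.085. Since these differ, A and B are not independent.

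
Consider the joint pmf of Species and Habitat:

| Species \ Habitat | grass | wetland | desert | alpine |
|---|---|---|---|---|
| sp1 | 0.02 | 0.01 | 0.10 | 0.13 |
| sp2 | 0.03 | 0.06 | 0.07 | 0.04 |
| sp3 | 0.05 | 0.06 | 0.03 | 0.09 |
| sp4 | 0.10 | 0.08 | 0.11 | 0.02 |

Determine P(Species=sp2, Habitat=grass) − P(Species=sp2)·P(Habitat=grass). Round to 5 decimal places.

P(Species=sp2) = 0.03 + 0.06 + 0.07 + 0.04 = 0.20.
P(Habitat=grass) = 0.02 + 0.03 + 0.05 + 0.10 = 0.20.
P(Species=sp2, Habitat=grass) − P(Species=sp2)P(Habitat=grass) = 0.03 − 0.20×0.20 = -0.01000.

-0.01000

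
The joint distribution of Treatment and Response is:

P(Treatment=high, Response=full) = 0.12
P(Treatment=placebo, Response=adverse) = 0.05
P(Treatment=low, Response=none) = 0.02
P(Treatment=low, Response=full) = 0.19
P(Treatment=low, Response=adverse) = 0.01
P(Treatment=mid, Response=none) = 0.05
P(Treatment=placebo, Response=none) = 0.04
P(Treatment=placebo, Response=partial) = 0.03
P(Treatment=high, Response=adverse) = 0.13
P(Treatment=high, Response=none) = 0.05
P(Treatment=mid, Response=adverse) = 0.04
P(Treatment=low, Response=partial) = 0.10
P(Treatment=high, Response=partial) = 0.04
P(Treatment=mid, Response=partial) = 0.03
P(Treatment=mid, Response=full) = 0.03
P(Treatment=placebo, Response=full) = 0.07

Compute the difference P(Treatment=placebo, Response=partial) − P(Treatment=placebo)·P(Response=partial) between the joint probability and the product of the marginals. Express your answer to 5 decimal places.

P(Treatment=placebo) = 0.04 + 0.03 + 0.07 + 0.05 = 0.19.
P(Response=partial) = 0.03 + 0.10 + 0.03 + 0.04 = 0.20.
P(Treatment=placebo, Response=partial) − P(Treatment=placebo)P(Response=partial) = 0.03 − 0.19×0.20 = -0.00800.

-0.00800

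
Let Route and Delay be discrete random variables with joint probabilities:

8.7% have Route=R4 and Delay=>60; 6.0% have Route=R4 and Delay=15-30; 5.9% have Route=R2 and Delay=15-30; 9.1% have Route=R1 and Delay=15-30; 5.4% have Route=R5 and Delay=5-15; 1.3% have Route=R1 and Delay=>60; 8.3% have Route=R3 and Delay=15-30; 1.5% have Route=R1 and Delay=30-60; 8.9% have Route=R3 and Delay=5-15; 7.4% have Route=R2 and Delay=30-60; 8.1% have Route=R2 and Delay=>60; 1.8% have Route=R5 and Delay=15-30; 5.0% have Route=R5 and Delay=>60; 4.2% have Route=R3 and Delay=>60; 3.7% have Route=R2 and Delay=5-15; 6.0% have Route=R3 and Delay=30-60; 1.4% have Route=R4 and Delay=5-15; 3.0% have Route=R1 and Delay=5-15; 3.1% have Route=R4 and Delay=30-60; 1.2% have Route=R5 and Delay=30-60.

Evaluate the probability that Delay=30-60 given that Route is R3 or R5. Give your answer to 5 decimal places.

P(Route=R3) = 0.089 + 0.083 + 0.060 + 0.042 = 0.274.
P(Route=R5) = 0.054 + 0.018 + 0.012 + 0.050 = 0.134.
P(Route ∈ {R3, R5}) = 0.274 + 0.134 = 0.408; P(Delay=30-60, Route ∈ {R3, R5}) = 0.060 + 0.012 = 0.072.
P(Delay=30-60 | Route ∈ {R3, R5}) = 0.072/0.408 = 0.17647.

0.17647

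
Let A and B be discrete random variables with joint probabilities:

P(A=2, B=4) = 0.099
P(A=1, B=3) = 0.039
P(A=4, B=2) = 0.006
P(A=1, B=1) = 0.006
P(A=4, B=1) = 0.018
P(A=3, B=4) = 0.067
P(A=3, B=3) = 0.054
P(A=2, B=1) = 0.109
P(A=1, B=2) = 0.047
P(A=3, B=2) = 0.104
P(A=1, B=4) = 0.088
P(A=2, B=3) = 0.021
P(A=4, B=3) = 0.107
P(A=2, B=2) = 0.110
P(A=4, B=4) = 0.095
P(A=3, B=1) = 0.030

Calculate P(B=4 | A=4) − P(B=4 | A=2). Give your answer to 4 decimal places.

P(A=4) = 0.018 + 0.006 + 0.107 + 0.095 = 0.226; P(B=4 | A=4) = 0.095/0.226 = 0.42035.
P(A=2) = 0.109 + 0.110 + 0.021 + 0.099 = 0.339; P(B=4 | A=2) = 0.099/0.339 = 0.29204.
Difference = 0.1283.

0.1283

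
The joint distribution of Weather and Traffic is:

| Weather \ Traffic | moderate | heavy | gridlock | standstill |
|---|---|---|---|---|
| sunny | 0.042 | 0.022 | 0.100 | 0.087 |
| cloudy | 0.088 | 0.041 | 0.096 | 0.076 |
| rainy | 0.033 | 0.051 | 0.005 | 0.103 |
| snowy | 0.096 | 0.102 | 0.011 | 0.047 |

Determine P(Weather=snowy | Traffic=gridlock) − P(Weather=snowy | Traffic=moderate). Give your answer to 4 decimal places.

P(Traffic=gridlock) = 0.100 + 0.096 + 0.005 + 0.011 = 0.212; P(Weather=snowy | Traffic=gridlock) = 0.011/0.212 = 0.05189.
P(Traffic=moderate) = 0.042 + 0.088 + 0.033 + 0.096 = 0.259; P(Weather=snowy | Traffic=moderate) = 0.096/0.259 = 0.37066.
Difference = -0.3188.

-0.3188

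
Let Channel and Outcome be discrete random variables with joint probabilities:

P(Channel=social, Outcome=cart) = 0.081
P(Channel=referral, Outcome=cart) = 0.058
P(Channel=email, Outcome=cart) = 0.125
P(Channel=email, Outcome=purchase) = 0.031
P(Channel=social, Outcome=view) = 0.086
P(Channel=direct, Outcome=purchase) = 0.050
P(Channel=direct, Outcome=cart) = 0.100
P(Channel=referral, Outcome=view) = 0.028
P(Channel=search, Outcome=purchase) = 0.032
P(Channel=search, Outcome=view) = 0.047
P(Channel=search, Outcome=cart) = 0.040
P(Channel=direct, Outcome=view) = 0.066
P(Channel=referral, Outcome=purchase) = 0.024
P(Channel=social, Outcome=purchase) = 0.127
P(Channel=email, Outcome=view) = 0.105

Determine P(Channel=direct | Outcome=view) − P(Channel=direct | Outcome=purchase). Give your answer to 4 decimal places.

P(Outcome=view) = 0.105 + 0.047 + 0.086 + 0.066 + 0.028 = 0.332; P(Channel=direct | Outcome=view) = 0.066/0.332 = 0.19880.
P(Outcome=purchase) = 0.031 + 0.032 + 0.127 + 0.050 + 0.024 = 0.264; P(Channel=direct | Outcome=purchase) = 0.050/0.264 = 0.18939.
Difference = 0.0094.

0.0094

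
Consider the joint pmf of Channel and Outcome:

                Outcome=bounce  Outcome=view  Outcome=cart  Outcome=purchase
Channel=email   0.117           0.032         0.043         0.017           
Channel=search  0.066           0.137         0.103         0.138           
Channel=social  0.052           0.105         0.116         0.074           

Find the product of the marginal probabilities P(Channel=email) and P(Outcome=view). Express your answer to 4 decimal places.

P(Channel=email) = 0.117 + 0.032 + 0.043 + 0.017 = 0.209.
P(Outcome=view) = 0.032 + 0.137 + 0.105 = 0.274.
Product: 0.209 × 0.274 = 0.0573.

0.0573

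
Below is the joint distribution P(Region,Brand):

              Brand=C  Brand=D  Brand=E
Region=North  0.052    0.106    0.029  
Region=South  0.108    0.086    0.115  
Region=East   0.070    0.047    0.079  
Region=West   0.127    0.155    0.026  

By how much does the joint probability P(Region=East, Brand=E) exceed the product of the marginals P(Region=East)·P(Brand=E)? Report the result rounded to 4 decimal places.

P(Region=East) = 0.070 + 0.047 + 0.079 = 0.196.
P(Brand=E) = 0.029 + 0.115 + 0.079 + 0.026 = 0.249.
P(Region=East, Brand=E) − P(Region=East)P(Brand=E) = 0.079 − 0.196×0.249 = 0.0302.

0.0302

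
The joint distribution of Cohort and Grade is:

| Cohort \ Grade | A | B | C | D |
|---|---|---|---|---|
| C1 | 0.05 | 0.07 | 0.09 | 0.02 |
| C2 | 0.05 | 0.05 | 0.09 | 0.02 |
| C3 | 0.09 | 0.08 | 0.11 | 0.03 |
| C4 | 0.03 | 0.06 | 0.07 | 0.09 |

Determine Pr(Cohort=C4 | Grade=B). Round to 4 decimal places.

0.2308

P(Grade=B) = 0.07 + 0.05 + 0.08 + 0.06 = 0.26.
P(Cohort=C4 | Grade=B) = 0.06/0.26 = 0.2308.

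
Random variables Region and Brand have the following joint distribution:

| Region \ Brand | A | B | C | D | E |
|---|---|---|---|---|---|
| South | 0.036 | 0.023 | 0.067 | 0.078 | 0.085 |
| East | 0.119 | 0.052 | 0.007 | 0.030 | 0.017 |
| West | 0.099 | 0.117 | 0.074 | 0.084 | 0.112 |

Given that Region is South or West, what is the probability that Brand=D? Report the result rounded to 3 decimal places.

0.209

P(Region=South) = 0.036 + 0.023 + 0.067 + 0.078 + 0.085 = 0.289.
P(Region=West) = 0.099 + 0.117 + 0.074 + 0.084 + 0.112 = 0.486.
P(Region ∈ {South, West}) = 0.289 + 0.486 = 0.775; P(Brand=D, Region ∈ {South, West}) = 0.078 + 0.084 = 0.162.
P(Brand=D | Region ∈ {South, West}) = 0.162/0.775 = 0.209.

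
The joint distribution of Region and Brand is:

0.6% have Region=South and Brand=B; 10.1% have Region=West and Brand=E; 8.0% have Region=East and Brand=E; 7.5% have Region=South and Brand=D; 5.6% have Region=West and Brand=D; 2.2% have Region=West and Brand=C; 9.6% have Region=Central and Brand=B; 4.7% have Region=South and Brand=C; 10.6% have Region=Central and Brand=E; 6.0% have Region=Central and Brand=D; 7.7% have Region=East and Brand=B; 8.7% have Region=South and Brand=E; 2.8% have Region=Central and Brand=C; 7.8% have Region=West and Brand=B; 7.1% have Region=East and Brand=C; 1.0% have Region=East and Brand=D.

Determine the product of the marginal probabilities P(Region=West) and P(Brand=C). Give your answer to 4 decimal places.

0.0432

P(Region=West) = 0.078 + 0.022 + 0.056 + 0.101 = 0.257.
P(Brand=C) = 0.047 + 0.071 + 0.022 + 0.028 = 0.168.
Product: 0.257 × 0.168 = 0.0432.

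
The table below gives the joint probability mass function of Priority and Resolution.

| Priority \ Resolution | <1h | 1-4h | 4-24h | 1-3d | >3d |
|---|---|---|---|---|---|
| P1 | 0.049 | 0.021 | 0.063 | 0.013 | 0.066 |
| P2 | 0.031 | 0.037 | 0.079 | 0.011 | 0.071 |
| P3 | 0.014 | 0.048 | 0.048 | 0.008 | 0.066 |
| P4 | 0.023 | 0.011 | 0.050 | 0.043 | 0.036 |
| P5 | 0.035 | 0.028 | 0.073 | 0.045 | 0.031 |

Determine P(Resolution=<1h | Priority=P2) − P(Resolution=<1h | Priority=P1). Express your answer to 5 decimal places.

P(Priority=P2) = 0.031 + 0.037 + 0.079 + 0.011 + 0.071 = 0.229; P(Resolution=<1h | Priority=P2) = 0.031/0.229 = 0.135371.
P(Priority=P1) = 0.049 + 0.021 + 0.063 + 0.013 + 0.066 = 0.212; P(Resolution=<1h | Priority=P1) = 0.049/0.212 = 0.231132.
Difference = -0.09576.

-0.09576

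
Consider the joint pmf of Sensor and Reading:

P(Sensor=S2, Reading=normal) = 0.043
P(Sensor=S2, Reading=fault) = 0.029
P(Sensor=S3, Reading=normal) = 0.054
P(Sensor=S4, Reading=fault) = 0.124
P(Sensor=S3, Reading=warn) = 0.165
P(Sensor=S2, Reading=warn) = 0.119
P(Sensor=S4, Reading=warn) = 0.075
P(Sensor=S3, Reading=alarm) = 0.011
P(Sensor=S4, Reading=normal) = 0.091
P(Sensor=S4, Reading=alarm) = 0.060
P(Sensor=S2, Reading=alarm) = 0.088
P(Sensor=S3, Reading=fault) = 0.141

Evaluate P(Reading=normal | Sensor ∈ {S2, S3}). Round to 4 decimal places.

0.1492

P(Sensor=S2) = 0.043 + 0.119 + 0.088 + 0.029 = 0.279.
P(Sensor=S3) = 0.054 + 0.165 + 0.011 + 0.141 = 0.371.
P(Sensor ∈ {S2, S3}) = 0.279 + 0.371 = 0.650; P(Reading=normal, Sensor ∈ {S2, S3}) = 0.043 + 0.054 = 0.097.
P(Reading=normal | Sensor ∈ {S2, S3}) = 0.097/0.650 = 0.1492.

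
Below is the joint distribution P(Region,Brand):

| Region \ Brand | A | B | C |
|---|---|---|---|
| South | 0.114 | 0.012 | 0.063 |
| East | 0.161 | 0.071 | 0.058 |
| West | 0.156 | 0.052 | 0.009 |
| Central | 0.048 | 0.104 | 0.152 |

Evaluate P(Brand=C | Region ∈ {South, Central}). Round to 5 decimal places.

0.43611

P(Region=South) = 0.114 + 0.012 + 0.063 = 0.189.
P(Region=Central) = 0.048 + 0.104 + 0.152 = 0.304.
P(Region ∈ {South, Central}) = 0.189 + 0.304 = 0.493; P(Brand=C, Region ∈ {South, Central}) = 0.063 + 0.152 = 0.215.
P(Brand=C | Region ∈ {South, Central}) = 0.215/0.493 = 0.43611.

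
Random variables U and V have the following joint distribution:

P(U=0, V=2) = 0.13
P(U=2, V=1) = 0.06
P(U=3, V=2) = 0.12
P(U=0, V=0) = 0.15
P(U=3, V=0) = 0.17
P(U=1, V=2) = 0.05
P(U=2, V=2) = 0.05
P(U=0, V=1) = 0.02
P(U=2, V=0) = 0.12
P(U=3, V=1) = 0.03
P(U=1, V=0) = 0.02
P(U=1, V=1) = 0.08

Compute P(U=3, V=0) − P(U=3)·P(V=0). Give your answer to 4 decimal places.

P(U=3) = 0.17 + 0.03 + 0.12 = 0.32.
P(V=0) = 0.15 + 0.02 + 0.12 + 0.17 = 0.46.
P(U=3, V=0) − P(U=3)P(V=0) = 0.17 − 0.32×0.46 = 0.0228.

0.0228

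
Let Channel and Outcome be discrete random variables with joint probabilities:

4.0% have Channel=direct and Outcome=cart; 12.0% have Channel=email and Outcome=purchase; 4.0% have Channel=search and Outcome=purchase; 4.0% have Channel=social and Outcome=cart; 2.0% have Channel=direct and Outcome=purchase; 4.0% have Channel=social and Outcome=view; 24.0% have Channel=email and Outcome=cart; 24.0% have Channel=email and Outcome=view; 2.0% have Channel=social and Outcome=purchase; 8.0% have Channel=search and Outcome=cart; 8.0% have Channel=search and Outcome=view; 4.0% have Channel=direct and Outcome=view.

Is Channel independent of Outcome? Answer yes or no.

yes

Every cell satisfies P(Channel,Outcome) = P(Channel)·P(Outcome). For instance P(Channel=direct) = 0.100, P(Outcome=purchase) = 0.200, and 0.100×0.200 = 0.020 matches the joint entry. So Channel and Outcome are independent.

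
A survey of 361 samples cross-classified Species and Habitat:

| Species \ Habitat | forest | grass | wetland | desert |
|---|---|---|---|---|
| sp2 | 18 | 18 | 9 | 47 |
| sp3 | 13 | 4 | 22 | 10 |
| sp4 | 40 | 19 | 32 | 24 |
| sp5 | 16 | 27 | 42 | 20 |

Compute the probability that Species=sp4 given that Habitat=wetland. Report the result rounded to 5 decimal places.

Total with Habitat=wetland: 9 + 22 + 32 + 42 = 105.
P(Species=sp4 | Habitat=wetland) = 32/105 = 0.30476.

0.30476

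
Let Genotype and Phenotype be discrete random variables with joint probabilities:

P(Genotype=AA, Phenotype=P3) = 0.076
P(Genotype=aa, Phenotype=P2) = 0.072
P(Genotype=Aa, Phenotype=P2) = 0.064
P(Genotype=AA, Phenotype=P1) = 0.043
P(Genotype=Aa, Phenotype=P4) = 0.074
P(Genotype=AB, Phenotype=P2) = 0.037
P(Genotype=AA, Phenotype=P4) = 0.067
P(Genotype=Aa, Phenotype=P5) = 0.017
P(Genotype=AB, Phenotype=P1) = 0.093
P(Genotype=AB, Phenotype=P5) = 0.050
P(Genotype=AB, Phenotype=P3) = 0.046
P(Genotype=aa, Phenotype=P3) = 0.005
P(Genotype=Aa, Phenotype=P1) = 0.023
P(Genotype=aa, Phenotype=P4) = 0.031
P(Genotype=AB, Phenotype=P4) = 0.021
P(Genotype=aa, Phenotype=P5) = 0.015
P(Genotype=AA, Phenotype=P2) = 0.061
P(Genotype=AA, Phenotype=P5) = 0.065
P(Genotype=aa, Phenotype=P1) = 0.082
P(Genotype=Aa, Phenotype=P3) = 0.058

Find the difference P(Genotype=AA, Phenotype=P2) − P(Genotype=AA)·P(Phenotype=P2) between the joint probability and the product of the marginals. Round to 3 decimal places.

P(Genotype=AA) = 0.043 + 0.061 + 0.076 + 0.067 + 0.065 = 0.312.
P(Phenotype=P2) = 0.061 + 0.064 + 0.072 + 0.037 = 0.234.
P(Genotype=AA, Phenotype=P2) − P(Genotype=AA)P(Phenotype=P2) = 0.061 − 0.312×0.234 = -0.012.

-0.012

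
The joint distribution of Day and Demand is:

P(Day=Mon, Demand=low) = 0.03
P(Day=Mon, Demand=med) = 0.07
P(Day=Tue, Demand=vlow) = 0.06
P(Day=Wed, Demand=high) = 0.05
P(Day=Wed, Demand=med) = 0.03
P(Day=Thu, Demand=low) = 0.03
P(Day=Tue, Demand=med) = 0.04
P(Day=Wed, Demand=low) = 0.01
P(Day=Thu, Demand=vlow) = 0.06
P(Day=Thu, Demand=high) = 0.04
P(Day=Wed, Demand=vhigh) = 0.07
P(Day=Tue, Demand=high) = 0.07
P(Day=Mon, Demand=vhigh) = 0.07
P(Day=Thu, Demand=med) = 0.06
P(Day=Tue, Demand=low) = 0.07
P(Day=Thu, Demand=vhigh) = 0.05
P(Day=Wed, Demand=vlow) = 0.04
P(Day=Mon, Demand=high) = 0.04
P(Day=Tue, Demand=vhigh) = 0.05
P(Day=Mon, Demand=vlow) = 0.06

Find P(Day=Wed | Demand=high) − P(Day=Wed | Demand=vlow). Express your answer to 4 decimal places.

P(Demand=high) = 0.04 + 0.07 + 0.05 + 0.04 = 0.20; P(Day=Wed | Demand=high) = 0.05/0.20 = 0.25000.
P(Demand=vlow) = 0.06 + 0.06 + 0.04 + 0.06 = 0.22; P(Day=Wed | Demand=vlow) = 0.04/0.22 = 0.18182.
Difference = 0.0682.

0.0682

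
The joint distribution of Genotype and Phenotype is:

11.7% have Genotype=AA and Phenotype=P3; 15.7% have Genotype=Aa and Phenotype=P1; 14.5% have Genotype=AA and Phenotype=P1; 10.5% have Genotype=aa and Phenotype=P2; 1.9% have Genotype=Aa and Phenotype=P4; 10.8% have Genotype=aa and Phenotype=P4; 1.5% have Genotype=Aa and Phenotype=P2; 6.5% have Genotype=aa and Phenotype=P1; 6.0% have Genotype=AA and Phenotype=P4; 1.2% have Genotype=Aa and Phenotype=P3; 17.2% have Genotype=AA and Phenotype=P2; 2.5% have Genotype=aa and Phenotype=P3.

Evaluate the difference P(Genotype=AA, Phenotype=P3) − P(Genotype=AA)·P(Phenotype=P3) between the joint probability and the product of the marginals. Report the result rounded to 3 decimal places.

0.041

P(Genotype=AA) = 0.145 + 0.172 + 0.117 + 0.060 = 0.494.
P(Phenotype=P3) = 0.117 + 0.012 + 0.025 = 0.154.
P(Genotype=AA, Phenotype=P3) − P(Genotype=AA)P(Phenotype=P3) = 0.117 − 0.494×0.154 = 0.041.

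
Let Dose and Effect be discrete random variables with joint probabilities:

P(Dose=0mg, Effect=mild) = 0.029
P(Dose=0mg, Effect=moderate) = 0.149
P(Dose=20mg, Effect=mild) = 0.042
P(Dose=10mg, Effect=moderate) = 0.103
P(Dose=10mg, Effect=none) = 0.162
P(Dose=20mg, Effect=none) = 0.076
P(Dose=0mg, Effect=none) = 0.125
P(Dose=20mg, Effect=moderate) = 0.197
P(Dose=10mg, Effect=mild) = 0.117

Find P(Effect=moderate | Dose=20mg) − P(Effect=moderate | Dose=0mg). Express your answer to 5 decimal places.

0.13365

P(Dose=20mg) = 0.076 + 0.042 + 0.197 = 0.315; P(Effect=moderate | Dose=20mg) = 0.197/0.315 = 0.625397.
P(Dose=0mg) = 0.125 + 0.029 + 0.149 = 0.303; P(Effect=moderate | Dose=0mg) = 0.149/0.303 = 0.491749.
Difference = 0.13365.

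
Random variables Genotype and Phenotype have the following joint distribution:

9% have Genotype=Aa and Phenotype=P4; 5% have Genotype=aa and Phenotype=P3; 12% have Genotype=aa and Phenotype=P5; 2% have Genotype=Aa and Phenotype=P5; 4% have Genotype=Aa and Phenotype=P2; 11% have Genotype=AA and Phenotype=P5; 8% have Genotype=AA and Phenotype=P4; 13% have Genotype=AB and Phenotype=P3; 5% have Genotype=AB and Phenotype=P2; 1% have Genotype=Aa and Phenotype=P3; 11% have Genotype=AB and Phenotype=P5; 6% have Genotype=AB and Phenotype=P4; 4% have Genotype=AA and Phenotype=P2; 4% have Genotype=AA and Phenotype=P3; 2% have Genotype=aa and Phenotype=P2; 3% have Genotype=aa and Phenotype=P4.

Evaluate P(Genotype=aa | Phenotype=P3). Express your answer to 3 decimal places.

P(Phenotype=P3) = 0.04 + 0.01 + 0.05 + 0.13 = 0.23.
P(Genotype=aa | Phenotype=P3) = 0.05/0.23 = 0.217.

0.217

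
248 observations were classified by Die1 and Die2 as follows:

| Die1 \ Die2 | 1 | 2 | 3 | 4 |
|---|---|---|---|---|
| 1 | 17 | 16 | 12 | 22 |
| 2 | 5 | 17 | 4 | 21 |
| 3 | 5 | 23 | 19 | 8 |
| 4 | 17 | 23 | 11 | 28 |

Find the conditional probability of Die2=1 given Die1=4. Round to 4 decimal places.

0.2152

Total with Die1=4: 17 + 23 + 11 + 28 = 79.
P(Die2=1 | Die1=4) = 17/79 = 0.2152.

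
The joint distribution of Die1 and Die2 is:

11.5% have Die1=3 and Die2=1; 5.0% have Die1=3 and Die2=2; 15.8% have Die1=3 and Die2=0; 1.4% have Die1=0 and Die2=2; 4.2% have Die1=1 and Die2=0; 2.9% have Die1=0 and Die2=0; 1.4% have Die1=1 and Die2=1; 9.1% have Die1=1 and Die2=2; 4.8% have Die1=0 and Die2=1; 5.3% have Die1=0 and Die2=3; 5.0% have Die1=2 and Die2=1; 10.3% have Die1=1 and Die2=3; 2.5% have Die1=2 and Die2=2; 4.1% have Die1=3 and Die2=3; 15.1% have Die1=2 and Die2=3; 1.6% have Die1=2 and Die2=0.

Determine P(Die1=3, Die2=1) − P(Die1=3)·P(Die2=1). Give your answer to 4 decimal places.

0.0324

P(Die1=3) = 0.158 + 0.115 + 0.050 + 0.041 = 0.364.
P(Die2=1) = 0.048 + 0.014 + 0.050 + 0.115 = 0.227.
P(Die1=3, Die2=1) − P(Die1=3)P(Die2=1) = 0.115 − 0.364×0.227 = 0.0324.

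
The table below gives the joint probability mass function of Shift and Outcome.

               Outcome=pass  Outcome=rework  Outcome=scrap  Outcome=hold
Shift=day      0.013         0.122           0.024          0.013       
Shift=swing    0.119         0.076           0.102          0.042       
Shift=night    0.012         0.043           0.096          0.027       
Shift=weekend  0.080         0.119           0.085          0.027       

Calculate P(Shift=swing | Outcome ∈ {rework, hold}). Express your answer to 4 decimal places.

P(Outcome=rework) = 0.122 + 0.076 + 0.043 + 0.119 = 0.360.
P(Outcome=hold) = 0.013 + 0.042 + 0.027 + 0.027 = 0.109.
P(Outcome ∈ {rework, hold}) = 0.360 + 0.109 = 0.469; P(Shift=swing, Outcome ∈ {rework, hold}) = 0.076 + 0.042 = 0.118.
P(Shift=swing | Outcome ∈ {rework, hold}) = 0.118/0.469 = 0.2516.

0.2516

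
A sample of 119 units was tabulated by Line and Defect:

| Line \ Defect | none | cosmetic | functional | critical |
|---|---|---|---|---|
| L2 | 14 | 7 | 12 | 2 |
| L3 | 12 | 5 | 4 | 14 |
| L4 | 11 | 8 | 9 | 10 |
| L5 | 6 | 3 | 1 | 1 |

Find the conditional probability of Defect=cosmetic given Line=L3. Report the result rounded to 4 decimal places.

0.1429

Total with Line=L3: 12 + 5 + 4 + 14 = 35.
P(Defect=cosmetic | Line=L3) = 5/35 = 0.1429.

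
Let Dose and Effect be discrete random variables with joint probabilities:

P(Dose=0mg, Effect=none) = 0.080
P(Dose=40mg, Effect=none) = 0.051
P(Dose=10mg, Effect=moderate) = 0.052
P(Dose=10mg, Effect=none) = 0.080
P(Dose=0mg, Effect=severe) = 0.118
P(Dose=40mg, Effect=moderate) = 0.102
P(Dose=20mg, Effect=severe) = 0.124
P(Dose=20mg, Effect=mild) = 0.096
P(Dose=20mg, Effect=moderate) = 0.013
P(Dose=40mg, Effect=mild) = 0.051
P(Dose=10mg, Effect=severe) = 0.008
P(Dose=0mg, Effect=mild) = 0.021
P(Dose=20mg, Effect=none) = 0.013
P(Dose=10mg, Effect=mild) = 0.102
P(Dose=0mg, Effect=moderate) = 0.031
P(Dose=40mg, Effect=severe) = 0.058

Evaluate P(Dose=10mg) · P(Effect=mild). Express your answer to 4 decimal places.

0.0653

P(Dose=10mg) = 0.080 + 0.102 + 0.052 + 0.008 = 0.242.
P(Effect=mild) = 0.021 + 0.102 + 0.096 + 0.051 = 0.270.
Product: 0.242 × 0.270 = 0.0653.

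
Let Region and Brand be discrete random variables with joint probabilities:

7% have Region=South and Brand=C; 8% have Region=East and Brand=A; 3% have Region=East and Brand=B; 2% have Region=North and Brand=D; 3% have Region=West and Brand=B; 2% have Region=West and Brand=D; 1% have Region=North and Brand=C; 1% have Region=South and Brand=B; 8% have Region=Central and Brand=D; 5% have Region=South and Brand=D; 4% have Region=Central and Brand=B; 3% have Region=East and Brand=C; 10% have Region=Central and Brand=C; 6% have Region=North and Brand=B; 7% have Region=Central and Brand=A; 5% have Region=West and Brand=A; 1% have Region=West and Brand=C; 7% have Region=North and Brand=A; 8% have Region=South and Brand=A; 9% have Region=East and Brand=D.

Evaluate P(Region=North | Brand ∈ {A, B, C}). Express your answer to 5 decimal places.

0.18919

P(Brand=A) = 0.07 + 0.08 + 0.08 + 0.05 + 0.07 = 0.35.
P(Brand=B) = 0.06 + 0.01 + 0.03 + 0.03 + 0.04 = 0.17.
P(Brand=C) = 0.01 + 0.07 + 0.03 + 0.01 + 0.10 = 0.22.
P(Brand ∈ {A, B, C}) = 0.35 + 0.17 + 0.22 = 0.74; P(Region=North, Brand ∈ {A, B, C}) = 0.07 + 0.06 + 0.01 = 0.14.
P(Region=North | Brand ∈ {A, B, C}) = 0.14/0.74 = 0.18919.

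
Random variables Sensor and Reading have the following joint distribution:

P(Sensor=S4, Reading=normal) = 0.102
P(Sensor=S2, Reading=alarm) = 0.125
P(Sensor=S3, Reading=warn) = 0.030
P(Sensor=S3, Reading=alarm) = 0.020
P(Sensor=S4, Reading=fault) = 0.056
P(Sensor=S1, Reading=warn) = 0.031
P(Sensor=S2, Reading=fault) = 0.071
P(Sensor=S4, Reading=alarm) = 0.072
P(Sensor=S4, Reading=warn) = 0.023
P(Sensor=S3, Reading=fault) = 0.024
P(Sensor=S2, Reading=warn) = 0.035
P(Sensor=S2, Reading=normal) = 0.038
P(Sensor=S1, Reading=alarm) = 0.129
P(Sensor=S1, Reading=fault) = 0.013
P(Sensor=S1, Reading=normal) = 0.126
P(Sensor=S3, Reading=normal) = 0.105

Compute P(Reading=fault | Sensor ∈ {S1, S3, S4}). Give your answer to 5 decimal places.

0.12722

P(Sensor=S1) = 0.126 + 0.031 + 0.129 + 0.013 = 0.299.
P(Sensor=S3) = 0.105 + 0.030 + 0.020 + 0.024 = 0.179.
P(Sensor=S4) = 0.102 + 0.023 + 0.072 + 0.056 = 0.253.
P(Sensor ∈ {S1, S3, S4}) = 0.299 + 0.179 + 0.253 = 0.731; P(Reading=fault, Sensor ∈ {S1, S3, S4}) = 0.013 + 0.024 + 0.056 = 0.093.
P(Reading=fault | Sensor ∈ {S1, S3, S4}) = 0.093/0.731 = 0.12722.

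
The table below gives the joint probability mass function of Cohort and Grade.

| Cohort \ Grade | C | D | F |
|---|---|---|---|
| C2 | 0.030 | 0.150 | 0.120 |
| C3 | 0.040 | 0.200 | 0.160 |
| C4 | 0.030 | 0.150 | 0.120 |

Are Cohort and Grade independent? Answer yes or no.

Every cell satisfies P(Cohort,Grade) = P(Cohort)·P(Grade). For instance P(Cohort=C3) = 0.400, P(Grade=C) = 0.100, and 0.400×0.100 = 0.040 matches the joint entry. So Cohort and Grade are independent.

yes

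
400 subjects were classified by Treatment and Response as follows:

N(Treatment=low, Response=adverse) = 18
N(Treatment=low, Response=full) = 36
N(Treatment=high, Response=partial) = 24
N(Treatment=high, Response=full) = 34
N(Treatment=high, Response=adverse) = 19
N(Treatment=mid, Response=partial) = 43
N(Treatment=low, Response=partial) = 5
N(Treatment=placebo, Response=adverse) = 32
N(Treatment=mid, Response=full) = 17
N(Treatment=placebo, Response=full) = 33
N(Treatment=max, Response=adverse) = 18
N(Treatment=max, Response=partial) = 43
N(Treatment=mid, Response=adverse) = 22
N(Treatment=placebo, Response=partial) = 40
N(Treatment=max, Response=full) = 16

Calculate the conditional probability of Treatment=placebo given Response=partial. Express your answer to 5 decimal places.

0.25806

Total with Response=partial: 40 + 5 + 43 + 24 + 43 = 155.
P(Treatment=placebo | Response=partial) = 40/155 = 0.25806.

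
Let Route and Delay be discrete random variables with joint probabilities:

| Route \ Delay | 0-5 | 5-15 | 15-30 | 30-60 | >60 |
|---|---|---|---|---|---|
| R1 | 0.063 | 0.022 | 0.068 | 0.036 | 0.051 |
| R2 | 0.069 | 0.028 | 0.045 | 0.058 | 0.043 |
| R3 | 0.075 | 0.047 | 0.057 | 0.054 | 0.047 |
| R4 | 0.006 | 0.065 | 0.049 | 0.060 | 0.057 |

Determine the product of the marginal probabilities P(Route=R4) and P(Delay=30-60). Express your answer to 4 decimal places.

0.0493

P(Route=R4) = 0.006 + 0.065 + 0.049 + 0.060 + 0.057 = 0.237.
P(Delay=30-60) = 0.036 + 0.058 + 0.054 + 0.060 = 0.208.
Product: 0.237 × 0.208 = 0.0493.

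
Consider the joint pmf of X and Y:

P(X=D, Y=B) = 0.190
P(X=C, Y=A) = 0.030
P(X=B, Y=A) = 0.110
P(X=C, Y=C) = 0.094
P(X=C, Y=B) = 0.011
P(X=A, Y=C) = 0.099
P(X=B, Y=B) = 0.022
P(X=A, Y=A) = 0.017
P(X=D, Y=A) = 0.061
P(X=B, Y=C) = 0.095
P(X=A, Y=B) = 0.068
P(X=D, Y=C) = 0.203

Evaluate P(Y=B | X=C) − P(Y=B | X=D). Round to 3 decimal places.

P(X=C) = 0.030 + 0.011 + 0.094 = 0.135; P(Y=B | X=C) = 0.011/0.135 = 0.0815.
P(X=D) = 0.061 + 0.190 + 0.203 = 0.454; P(Y=B | X=D) = 0.190/0.454 = 0.4185.
Difference = -0.337.

-0.337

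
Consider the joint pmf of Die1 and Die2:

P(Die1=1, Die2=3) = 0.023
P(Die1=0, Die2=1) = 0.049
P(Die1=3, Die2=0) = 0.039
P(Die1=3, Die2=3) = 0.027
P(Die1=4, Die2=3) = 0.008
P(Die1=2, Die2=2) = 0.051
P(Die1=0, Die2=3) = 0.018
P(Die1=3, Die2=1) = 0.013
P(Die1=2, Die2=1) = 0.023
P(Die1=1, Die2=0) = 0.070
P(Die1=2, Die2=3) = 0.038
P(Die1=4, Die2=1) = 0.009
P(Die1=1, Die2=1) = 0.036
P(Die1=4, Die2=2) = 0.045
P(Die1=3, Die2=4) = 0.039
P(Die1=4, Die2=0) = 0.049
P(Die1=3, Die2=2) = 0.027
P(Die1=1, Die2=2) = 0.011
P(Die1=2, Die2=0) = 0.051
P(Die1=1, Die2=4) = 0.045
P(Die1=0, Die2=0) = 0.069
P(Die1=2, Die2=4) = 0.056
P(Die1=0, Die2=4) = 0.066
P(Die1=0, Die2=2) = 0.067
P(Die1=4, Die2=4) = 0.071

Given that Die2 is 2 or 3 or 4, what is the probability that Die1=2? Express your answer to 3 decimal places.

P(Die2=2) = 0.067 + 0.011 + 0.051 + 0.027 + 0.045 = 0.201.
P(Die2=3) = 0.018 + 0.023 + 0.038 + 0.027 + 0.008 = 0.114.
P(Die2=4) = 0.066 + 0.045 + 0.056 + 0.039 + 0.071 = 0.277.
P(Die2 ∈ {2, 3, 4}) = 0.201 + 0.114 + 0.277 = 0.592; P(Die1=2, Die2 ∈ {2, 3, 4}) = 0.051 + 0.038 + 0.056 = 0.145.
P(Die1=2 | Die2 ∈ {2, 3, 4}) = 0.145/0.592 = 0.245.

0.245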